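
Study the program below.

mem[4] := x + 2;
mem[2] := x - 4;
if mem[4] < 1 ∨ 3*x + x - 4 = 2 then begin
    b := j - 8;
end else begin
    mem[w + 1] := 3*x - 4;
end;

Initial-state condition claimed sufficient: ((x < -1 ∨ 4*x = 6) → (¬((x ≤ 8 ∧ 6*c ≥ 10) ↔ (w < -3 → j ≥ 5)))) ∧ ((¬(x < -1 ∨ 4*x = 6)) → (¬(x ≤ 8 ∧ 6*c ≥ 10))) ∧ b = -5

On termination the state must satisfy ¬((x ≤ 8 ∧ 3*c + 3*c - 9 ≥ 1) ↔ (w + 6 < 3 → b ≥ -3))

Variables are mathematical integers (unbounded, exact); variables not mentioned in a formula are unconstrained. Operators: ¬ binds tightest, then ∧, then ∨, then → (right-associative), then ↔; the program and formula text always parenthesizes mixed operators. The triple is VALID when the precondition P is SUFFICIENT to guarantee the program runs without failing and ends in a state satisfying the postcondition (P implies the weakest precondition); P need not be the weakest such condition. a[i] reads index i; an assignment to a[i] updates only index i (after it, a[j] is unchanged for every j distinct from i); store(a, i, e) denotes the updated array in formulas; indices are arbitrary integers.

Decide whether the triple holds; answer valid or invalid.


Working backward. After the program, the postcondition ¬((x ≤ 8 ∧ 3*c + 3*c - 9 ≥ 1) ↔ (w + 6 < 3 → b ≥ -3)) must hold; in canonical form it is ¬((x ≤ 8 ∧ 6*c ≥ 10) ↔ (w < -3 → b ≥ -3)).
Then branch requires ¬((x ≤ 8 ∧ 6*c ≥ 10) ↔ (w < -3 → j ≥ 5)); else branch requires ¬((x ≤ 8 ∧ 6*c ≥ 10) ↔ (w < -3 → b ≥ -3)).
Before the if: ((mem[4] < 1 ∨ 4*x = 6) → (¬((x ≤ 8 ∧ 6*c ≥ 10) ↔ (w < -3 → j ≥ 5)))) ∧ ((¬(mem[4] < 1 ∨ 4*x = 6)) → (¬((x ≤ 8 ∧ 6*c ≥ 10) ↔ (w < -3 → b ≥ -3))))
Before mem[2] := x - 4: ((mem[4] < 1 ∨ 4*x = 6) → (¬((x ≤ 8 ∧ 6*c ≥ 10) ↔ (w < -3 → j ≥ 5)))) ∧ ((¬(mem[4] < 1 ∨ 4*x = 6)) → (¬((x ≤ 8 ∧ 6*c ≥ 10) ↔ (w < -3 → b ≥ -3))))
Before mem[4] := x + 2: ((x < -1 ∨ 4*x = 6) → (¬((x ≤ 8 ∧ 6*c ≥ 10) ↔ (w < -3 → j ≥ 5)))) ∧ ((¬(x < -1 ∨ 4*x = 6)) → (¬((x ≤ 8 ∧ 6*c ≥ 10) ↔ (w < -3 → b ≥ -3))))
The weakest precondition is ((x < -1 ∨ 4*x = 6) → (¬((x ≤ 8 ∧ 6*c ≥ 10) ↔ (w < -3 → j ≥ 5)))) ∧ ((¬(x < -1 ∨ 4*x = 6)) → (¬((x ≤ 8 ∧ 6*c ≥ 10) ↔ (w < -3 → b ≥ -3)))).
Check whether ((x < -1 ∨ 4*x = 6) → (¬((x ≤ 8 ∧ 6*c ≥ 10) ↔ (w < -3 → j ≥ 5)))) ∧ ((¬(x < -1 ∨ 4*x = 6)) → (¬(x ≤ 8 ∧ 6*c ≥ 10))) ∧ b = -5 implies it.
Countermodel: at the initial state b = -5, c = 2, j = 0, w = -4, x = 9, the precondition holds but the weakest precondition fails.
Answer: invalid


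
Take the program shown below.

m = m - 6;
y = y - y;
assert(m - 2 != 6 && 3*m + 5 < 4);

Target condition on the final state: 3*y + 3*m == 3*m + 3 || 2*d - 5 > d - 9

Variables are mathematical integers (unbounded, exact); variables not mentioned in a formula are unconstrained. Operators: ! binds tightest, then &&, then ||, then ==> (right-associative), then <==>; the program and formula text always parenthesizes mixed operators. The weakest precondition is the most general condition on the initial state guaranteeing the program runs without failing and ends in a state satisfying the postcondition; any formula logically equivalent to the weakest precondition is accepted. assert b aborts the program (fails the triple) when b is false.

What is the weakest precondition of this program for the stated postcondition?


Working backward. After the program, the postcondition 3*y + 3*m == 3*m + 3 || 2*d - 5 > d - 9 must hold; in canonical form it is 3*y == 3 || d > -4.
Before assert m - 2 != 6 && 3*m + 5 < 4: m != 8 && 3*m < -1 && (3*y == 3 || d > -4)
Before y := y - y: m != 8 && 3*m < -1 && d > -4
Before m := m - 6: m != 14 && 3*m < 17 && d > -4
Answer: WP = m != 14 && 3*m < 17 && d > -4


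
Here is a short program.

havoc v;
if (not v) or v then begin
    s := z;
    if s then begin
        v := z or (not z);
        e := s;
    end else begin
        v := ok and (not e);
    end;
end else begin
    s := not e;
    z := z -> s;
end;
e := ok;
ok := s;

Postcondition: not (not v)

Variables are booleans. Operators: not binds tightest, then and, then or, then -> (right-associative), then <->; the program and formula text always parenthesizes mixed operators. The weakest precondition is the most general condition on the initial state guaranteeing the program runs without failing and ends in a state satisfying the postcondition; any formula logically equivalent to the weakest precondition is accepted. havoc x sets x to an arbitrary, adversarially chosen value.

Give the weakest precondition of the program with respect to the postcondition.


Working backward. After the program, the postcondition not (not v) must hold; in canonical form it is v.
Before ok := s: v
Before e := ok: v
Then branch requires (not z) -> (ok and (not e)); else branch requires v.
Before the if: (not z) -> (ok and (not e))
Before havoc v: (not z) -> (ok and (not e))
Answer: WP = (not z) -> (ok and (not e))


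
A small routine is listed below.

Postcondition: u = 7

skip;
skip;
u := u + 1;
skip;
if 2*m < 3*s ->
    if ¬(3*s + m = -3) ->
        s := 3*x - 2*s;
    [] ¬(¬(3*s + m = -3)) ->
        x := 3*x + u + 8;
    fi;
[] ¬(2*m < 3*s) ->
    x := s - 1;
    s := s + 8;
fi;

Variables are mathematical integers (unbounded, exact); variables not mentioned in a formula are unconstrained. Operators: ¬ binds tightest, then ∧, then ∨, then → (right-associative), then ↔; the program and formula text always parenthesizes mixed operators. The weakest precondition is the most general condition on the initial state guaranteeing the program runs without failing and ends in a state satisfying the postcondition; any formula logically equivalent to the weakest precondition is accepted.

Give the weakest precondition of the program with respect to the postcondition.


Working backward. After the program, u = 7 must hold.
Then branch requires ((¬(m + 3*s = -3)) → u = 7) ∧ (m + 3*s = -3 → u = 7); else branch requires u = 7.
Before the if: (2*m < 3*s → (((¬(m + 3*s = -3)) → u = 7) ∧ (m + 3*s = -3 → u = 7))) ∧ ((¬(2*m < 3*s)) → u = 7)
Before skip: (2*m < 3*s → (((¬(m + 3*s = -3)) → u = 7) ∧ (m + 3*s = -3 → u = 7))) ∧ ((¬(2*m < 3*s)) → u = 7)
Before u := u + 1: (2*m < 3*s → (((¬(m + 3*s = -3)) → u = 6) ∧ (m + 3*s = -3 → u = 6))) ∧ ((¬(2*m < 3*s)) → u = 6)
Before skip: (2*m < 3*s → (((¬(m + 3*s = -3)) → u = 6) ∧ (m + 3*s = -3 → u = 6))) ∧ ((¬(2*m < 3*s)) → u = 6)
Before skip: (2*m < 3*s → (((¬(m + 3*s = -3)) → u = 6) ∧ (m + 3*s = -3 → u = 6))) ∧ ((¬(2*m < 3*s)) → u = 6)
Answer: WP = (2*m < 3*s → (((¬(m + 3*s = -3)) → u = 6) ∧ (m + 3*s = -3 → u = 6))) ∧ ((¬(2*m < 3*s)) → u = 6)


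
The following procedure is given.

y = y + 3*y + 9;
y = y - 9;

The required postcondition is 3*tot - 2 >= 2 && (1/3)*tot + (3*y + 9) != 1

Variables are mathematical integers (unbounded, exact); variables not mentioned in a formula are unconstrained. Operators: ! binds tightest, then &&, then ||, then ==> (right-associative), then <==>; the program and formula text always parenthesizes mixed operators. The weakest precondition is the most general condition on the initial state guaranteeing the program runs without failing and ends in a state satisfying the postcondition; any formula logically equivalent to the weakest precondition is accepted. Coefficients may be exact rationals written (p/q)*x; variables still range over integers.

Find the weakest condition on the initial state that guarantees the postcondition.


Working backward. After the program, the postcondition 3*tot - 2 >= 2 && (1/3)*tot + (3*y + 9) != 1 must hold; in canonical form it is 3*tot >= 4 && (1/3)*tot + 3*y != -8.
Before y := y - 9: 3*tot >= 4 && (1/3)*tot + 3*y != 19
Before y := y + 3*y + 9: 3*tot >= 4 && (1/3)*tot + 12*y != -8
Answer: WP = 3*tot >= 4 && (1/3)*tot + 12*y != -8


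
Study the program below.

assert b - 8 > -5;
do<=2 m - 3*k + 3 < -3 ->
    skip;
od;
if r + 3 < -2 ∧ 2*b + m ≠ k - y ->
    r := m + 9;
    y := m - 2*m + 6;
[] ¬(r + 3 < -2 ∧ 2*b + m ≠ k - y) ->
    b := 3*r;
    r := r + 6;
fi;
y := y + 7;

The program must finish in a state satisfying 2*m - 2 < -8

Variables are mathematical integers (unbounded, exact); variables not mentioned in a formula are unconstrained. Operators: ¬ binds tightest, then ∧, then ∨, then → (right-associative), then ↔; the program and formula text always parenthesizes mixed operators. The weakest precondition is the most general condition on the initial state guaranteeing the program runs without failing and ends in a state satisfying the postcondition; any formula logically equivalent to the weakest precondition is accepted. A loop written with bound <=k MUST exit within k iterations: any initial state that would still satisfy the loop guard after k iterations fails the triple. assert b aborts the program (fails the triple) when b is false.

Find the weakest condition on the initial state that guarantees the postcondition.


Working backward. After the program, the postcondition 2*m - 2 < -8 must hold; in canonical form it is 2*m < -6.
Before y := y + 7: 2*m < -6
Then branch requires 2*m < -6; else branch requires 2*m < -6.
Before the if: ((r < -5 ∧ 2*b + m + y ≠ k) → 2*m < -6) ∧ ((¬(r < -5 ∧ 2*b + m + y ≠ k)) → 2*m < -6)
Before the loop (bound <=2), unroll the exhaustion recursion (WP_0 = exit-now case; WP_j = one more guarded iteration, up to j = 2):
  WP_0: (¬(m < 3*k - 6)) ∧ ((r < -5 ∧ 2*b + m + y ≠ k) → 2*m < -6) ∧ ((¬(r < -5 ∧ 2*b + m + y ≠ k)) → 2*m < -6)
  WP_1: (m < 3*k - 6 → ((¬(m < 3*k - 6)) ∧ ((r < -5 ∧ 2*b + m + y ≠ k) → 2*m < -6) ∧ ((¬(r < -5 ∧ 2*b + m + y ≠ k)) → 2*m < -6))) ∧ ((¬(m < 3*k - 6)) → (((r < -5 ∧ 2*b + m + y ≠ k) → 2*m < -6) ∧ ((¬(r < -5 ∧ 2*b + m + y ≠ k)) → 2*m < -6)))
  WP_2: (m < 3*k - 6 → ((m < 3*k - 6 → ((¬(m < 3*k - 6)) ∧ ((r < -5 ∧ 2*b + m + y ≠ k) → 2*m < -6) ∧ ((¬(r < -5 ∧ 2*b + m + y ≠ k)) → 2*m < -6))) ∧ ((¬(m < 3*k - 6)) → (((r < -5 ∧ 2*b + m + y ≠ k) → 2*m < -6) ∧ ((¬(r < -5 ∧ 2*b + m + y ≠ k)) → 2*m < -6))))) ∧ ((¬(m < 3*k - 6)) → (((r < -5 ∧ 2*b + m + y ≠ k) → 2*m < -6) ∧ ((¬(r < -5 ∧ 2*b + m + y ≠ k)) → 2*m < -6)))
So before the loop: (m < 3*k - 6 → ((m < 3*k - 6 → ((¬(m < 3*k - 6)) ∧ ((r < -5 ∧ 2*b + m + y ≠ k) → 2*m < -6) ∧ ((¬(r < -5 ∧ 2*b + m + y ≠ k)) → 2*m < -6))) ∧ ((¬(m < 3*k - 6)) → (((r < -5 ∧ 2*b + m + y ≠ k) → 2*m < -6) ∧ ((¬(r < -5 ∧ 2*b + m + y ≠ k)) → 2*m < -6))))) ∧ ((¬(m < 3*k - 6)) → (((r < -5 ∧ 2*b + m + y ≠ k) → 2*m < -6) ∧ ((¬(r < -5 ∧ 2*b + m + y ≠ k)) → 2*m < -6)))
Before assert b - 8 > -5: b > 3 ∧ (m < 3*k - 6 → ((m < 3*k - 6 → ((¬(m < 3*k - 6)) ∧ ((r < -5 ∧ 2*b + m + y ≠ k) → 2*m < -6) ∧ ((¬(r < -5 ∧ 2*b + m + y ≠ k)) → 2*m < -6))) ∧ ((¬(m < 3*k - 6)) → (((r < -5 ∧ 2*b + m + y ≠ k) → 2*m < -6) ∧ ((¬(r < -5 ∧ 2*b + m + y ≠ k)) → 2*m < -6))))) ∧ ((¬(m < 3*k - 6)) → (((r < -5 ∧ 2*b + m + y ≠ k) → 2*m < -6) ∧ ((¬(r < -5 ∧ 2*b + m + y ≠ k)) → 2*m < -6)))
Answer: WP = b > 3 ∧ (m < 3*k - 6 → ((m < 3*k - 6 → ((¬(m < 3*k - 6)) ∧ ((r < -5 ∧ 2*b + m + y ≠ k) → 2*m < -6) ∧ ((¬(r < -5 ∧ 2*b + m + y ≠ k)) → 2*m < -6))) ∧ ((¬(m < 3*k - 6)) → (((r < -5 ∧ 2*b + m + y ≠ k) → 2*m < -6) ∧ ((¬(r < -5 ∧ 2*b + m + y ≠ k)) → 2*m < -6))))) ∧ ((¬(m < 3*k - 6)) → (((r < -5 ∧ 2*b + m + y ≠ k) → 2*m < -6) ∧ ((¬(r < -5 ∧ 2*b + m + y ≠ k)) → 2*m < -6)))


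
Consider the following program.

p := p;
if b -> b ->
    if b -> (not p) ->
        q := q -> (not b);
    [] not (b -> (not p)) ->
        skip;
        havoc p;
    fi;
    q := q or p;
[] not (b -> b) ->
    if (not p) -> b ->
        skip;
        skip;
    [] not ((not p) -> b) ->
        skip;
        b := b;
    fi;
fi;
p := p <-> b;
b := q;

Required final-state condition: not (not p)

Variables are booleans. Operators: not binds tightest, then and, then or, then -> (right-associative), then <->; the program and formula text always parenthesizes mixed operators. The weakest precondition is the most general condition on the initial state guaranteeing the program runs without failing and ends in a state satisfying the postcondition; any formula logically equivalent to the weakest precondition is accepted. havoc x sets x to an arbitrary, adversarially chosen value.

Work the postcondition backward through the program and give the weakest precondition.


Working backward. After the program, the postcondition not (not p) must hold; in canonical form it is p.
Before b := q: p
Before p := p <-> b: p <-> b
Then branch requires ((b -> (not p)) -> (p <-> b)) and (b -> (not p)); else branch requires (((not p) -> b) -> (p <-> b)) and ((not ((not p) -> b)) -> (p <-> b)).
Before the if: ((b -> (not p)) -> (p <-> b)) and (b -> (not p))
Before p := p: ((b -> (not p)) -> (p <-> b)) and (b -> (not p))
Answer: WP = ((b -> (not p)) -> (p <-> b)) and (b -> (not p))


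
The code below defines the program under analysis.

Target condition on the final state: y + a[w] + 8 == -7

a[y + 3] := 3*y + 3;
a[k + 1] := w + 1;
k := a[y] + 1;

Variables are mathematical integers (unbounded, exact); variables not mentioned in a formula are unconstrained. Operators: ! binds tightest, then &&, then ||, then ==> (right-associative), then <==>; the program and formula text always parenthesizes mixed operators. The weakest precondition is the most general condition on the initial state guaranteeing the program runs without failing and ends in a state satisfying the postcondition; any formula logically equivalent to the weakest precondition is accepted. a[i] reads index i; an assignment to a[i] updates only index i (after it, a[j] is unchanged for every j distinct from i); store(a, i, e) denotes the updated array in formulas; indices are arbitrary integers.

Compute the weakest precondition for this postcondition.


Working backward. After the program, the postcondition y + a[w] + 8 == -7 must hold; in canonical form it is a[w] + y == -15.
Before k := a[y] + 1: a[w] + y == -15
Before a[k + 1] := w + 1: store(a, k + 1, w + 1)[w] + y == -15
Before a[y + 3] := 3*y + 3: store(store(a, y + 3, 3*y + 3), k + 1, w + 1)[w] + y == -15
Answer: WP = store(store(a, y + 3, 3*y + 3), k + 1, w + 1)[w] + y == -15


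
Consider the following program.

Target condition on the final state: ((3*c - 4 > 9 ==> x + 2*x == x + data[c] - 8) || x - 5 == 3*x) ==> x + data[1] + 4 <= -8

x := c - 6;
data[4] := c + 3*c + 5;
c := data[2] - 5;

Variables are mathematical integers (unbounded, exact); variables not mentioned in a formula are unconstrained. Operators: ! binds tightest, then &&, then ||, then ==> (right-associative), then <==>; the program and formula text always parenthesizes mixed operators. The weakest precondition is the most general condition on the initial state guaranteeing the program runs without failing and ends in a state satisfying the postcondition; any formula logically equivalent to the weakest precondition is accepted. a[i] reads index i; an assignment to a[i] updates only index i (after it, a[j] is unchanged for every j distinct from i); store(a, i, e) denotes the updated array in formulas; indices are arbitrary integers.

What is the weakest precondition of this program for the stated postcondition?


Working backward. After the program, the postcondition ((3*c - 4 > 9 ==> x + 2*x == x + data[c] - 8) || x - 5 == 3*x) ==> x + data[1] + 4 <= -8 must hold; in canonical form it is ((3*c > 13 ==> 2*x == data[c] - 8) || 2*x == -5) ==> data[1] + x <= -12.
Before c := data[2] - 5: ((3*data[2] > 28 ==> 2*x == data[data[2] - 5] - 8) || 2*x == -5) ==> data[1] + x <= -12
Before data[4] := c + 3*c + 5: ((3*data[2] > 28 ==> 2*x == store(data, 4, 4*c + 5)[data[2] - 5] - 8) || 2*x == -5) ==> data[1] + x <= -12
Before x := c - 6: ((3*data[2] > 28 ==> 2*c == store(data, 4, 4*c + 5)[data[2] - 5] + 4) || 2*c == 7) ==> data[1] + c <= -6
Answer: WP = ((3*data[2] > 28 ==> 2*c == store(data, 4, 4*c + 5)[data[2] - 5] + 4) || 2*c == 7) ==> data[1] + c <= -6


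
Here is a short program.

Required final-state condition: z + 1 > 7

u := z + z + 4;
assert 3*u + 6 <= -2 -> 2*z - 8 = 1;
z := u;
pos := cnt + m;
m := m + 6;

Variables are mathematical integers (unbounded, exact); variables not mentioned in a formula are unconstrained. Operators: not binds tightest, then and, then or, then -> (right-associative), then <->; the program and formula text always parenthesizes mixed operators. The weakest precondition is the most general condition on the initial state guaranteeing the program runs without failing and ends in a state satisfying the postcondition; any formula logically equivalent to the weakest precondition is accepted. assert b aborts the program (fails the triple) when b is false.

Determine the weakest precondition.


Working backward. After the program, the postcondition z + 1 > 7 must hold; in canonical form it is z > 6.
Before m := m + 6: z > 6
Before pos := cnt + m: z > 6
Before z := u: u > 6
Before assert 3*u + 6 <= -2 -> 2*z - 8 = 1: (3*u <= -8 -> 2*z = 9) and u > 6
Before u := z + z + 4: (6*z <= -20 -> 2*z = 9) and 2*z > 2
Answer: WP = (6*z <= -20 -> 2*z = 9) and 2*z > 2


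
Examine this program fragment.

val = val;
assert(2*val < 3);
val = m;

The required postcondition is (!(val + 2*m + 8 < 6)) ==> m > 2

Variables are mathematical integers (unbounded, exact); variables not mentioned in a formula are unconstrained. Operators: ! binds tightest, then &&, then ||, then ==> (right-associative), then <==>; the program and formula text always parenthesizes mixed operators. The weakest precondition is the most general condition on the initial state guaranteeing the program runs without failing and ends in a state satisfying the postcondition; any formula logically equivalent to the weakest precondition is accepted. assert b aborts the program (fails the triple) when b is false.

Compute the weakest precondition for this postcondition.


Working backward. After the program, the postcondition (!(val + 2*m + 8 < 6)) ==> m > 2 must hold; in canonical form it is (!(2*m + val < -2)) ==> m > 2.
Before val := m: (!(3*m < -2)) ==> m > 2
Before assert 2*val < 3: 2*val < 3 && ((!(3*m < -2)) ==> m > 2)
Before val := val: 2*val < 3 && ((!(3*m < -2)) ==> m > 2)
Answer: WP = 2*val < 3 && ((!(3*m < -2)) ==> m > 2)


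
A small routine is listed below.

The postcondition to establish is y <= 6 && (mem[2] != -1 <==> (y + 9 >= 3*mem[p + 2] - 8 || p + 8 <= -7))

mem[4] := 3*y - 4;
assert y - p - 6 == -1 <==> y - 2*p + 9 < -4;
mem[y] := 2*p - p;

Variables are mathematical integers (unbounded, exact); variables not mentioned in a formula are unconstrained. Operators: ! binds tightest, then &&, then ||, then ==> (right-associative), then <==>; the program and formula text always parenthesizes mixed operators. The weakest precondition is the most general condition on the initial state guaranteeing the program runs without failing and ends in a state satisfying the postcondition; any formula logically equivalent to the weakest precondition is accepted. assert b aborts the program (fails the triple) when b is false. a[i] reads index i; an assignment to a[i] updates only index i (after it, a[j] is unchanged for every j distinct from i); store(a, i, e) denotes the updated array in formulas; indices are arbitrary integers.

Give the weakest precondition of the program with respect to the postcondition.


Working backward. After the program, the postcondition y <= 6 && (mem[2] != -1 <==> (y + 9 >= 3*mem[p + 2] - 8 || p + 8 <= -7)) must hold; in canonical form it is y <= 6 && (mem[2] != -1 <==> (y >= 3*mem[p + 2] - 17 || p <= -15)).
Before mem[y] := 2*p - p: y <= 6 && (store(mem, y, p)[2] != -1 <==> (y >= 3*store(mem, y, p)[p + 2] - 17 || p <= -15))
Before assert y - p - 6 == -1 <==> y - 2*p + 9 < -4: (y == p + 5 <==> y < 2*p - 13) && y <= 6 && (store(mem, y, p)[2] != -1 <==> (y >= 3*store(mem, y, p)[p + 2] - 17 || p <= -15))
Before mem[4] := 3*y - 4: (y == p + 5 <==> y < 2*p - 13) && y <= 6 && (store(store(mem, 4, 3*y - 4), y, p)[2] != -1 <==> (y >= 3*store(store(mem, 4, 3*y - 4), y, p)[p + 2] - 17 || p <= -15))
Answer: WP = (y == p + 5 <==> y < 2*p - 13) && y <= 6 && (store(store(mem, 4, 3*y - 4), y, p)[2] != -1 <==> (y >= 3*store(store(mem, 4, 3*y - 4), y, p)[p + 2] - 17 || p <= -15))


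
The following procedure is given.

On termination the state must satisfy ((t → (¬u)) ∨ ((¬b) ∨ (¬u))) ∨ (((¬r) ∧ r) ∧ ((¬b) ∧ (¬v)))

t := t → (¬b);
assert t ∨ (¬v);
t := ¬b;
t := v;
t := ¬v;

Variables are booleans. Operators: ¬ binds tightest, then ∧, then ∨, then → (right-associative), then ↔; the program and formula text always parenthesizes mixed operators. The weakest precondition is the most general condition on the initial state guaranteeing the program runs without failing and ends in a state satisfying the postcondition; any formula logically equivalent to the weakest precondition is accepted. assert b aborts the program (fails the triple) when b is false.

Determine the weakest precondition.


Working backward. After the program, the postcondition ((t → (¬u)) ∨ ((¬b) ∨ (¬u))) ∨ (((¬r) ∧ r) ∧ ((¬b) ∧ (¬v))) must hold; in canonical form it is (t → (¬u)) ∨ (¬b) ∨ (¬u).
Before t := ¬v: ((¬v) → (¬u)) ∨ (¬b) ∨ (¬u)
Before t := v: ((¬v) → (¬u)) ∨ (¬b) ∨ (¬u)
Before t := ¬b: ((¬v) → (¬u)) ∨ (¬b) ∨ (¬u)
Before assert t ∨ (¬v): (t ∨ (¬v)) ∧ (((¬v) → (¬u)) ∨ (¬b) ∨ (¬u))
Before t := t → (¬b): ((t → (¬b)) ∨ (¬v)) ∧ (((¬v) → (¬u)) ∨ (¬b) ∨ (¬u))
Answer: WP = ((t → (¬b)) ∨ (¬v)) ∧ (((¬v) → (¬u)) ∨ (¬b) ∨ (¬u))


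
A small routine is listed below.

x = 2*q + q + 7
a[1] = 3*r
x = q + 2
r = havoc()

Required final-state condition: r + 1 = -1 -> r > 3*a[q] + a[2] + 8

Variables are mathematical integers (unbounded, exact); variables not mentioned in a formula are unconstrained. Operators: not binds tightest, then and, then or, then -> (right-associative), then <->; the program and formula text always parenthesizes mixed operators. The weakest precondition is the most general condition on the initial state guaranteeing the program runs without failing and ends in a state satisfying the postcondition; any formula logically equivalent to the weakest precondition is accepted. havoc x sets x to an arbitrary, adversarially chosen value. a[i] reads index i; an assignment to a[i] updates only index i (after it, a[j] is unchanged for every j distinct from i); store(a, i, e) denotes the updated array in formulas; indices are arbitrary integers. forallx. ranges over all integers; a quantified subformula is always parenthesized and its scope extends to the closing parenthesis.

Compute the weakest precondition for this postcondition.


Working backward. After the program, the postcondition r + 1 = -1 -> r > 3*a[q] + a[2] + 8 must hold; in canonical form it is r = -2 -> r > a[2] + 3*a[q] + 8.
Before havoc r: forall r_1. (r_1 = -2 -> r_1 > a[2] + 3*a[q] + 8)
Before x := q + 2: forall r_1. (r_1 = -2 -> r_1 > a[2] + 3*a[q] + 8)
Before a[1] := 3*r: forall r_1. (r_1 = -2 -> r_1 > a[2] + 3*store(a, 1, 3*r)[q] + 8)
Before x := 2*q + q + 7: forall r_1. (r_1 = -2 -> r_1 > a[2] + 3*store(a, 1, 3*r)[q] + 8)
Answer: WP = forall r_1. (r_1 = -2 -> r_1 > a[2] + 3*store(a, 1, 3*r)[q] + 8)


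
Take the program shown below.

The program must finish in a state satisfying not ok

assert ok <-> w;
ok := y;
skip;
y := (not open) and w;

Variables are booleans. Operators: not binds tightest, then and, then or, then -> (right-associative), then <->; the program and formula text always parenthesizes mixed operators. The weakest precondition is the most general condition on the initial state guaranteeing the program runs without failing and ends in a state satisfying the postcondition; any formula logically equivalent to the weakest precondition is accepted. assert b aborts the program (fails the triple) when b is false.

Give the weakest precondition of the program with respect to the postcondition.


Working backward. After the program, not ok must hold.
Before y := (not open) and w: not ok
Before skip: not ok
Before ok := y: not y
Before assert ok <-> w: (ok <-> w) and (not y)
Answer: WP = (ok <-> w) and (not y)


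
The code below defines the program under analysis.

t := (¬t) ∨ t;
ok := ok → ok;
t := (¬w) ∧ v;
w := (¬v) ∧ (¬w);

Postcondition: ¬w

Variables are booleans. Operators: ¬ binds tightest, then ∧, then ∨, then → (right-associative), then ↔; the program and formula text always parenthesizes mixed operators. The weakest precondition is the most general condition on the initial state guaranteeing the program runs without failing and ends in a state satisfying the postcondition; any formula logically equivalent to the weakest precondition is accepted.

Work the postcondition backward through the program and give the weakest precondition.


Working backward. After the program, ¬w must hold.
Before w := (¬v) ∧ (¬w): ¬((¬v) ∧ (¬w))
Before t := (¬w) ∧ v: ¬((¬v) ∧ (¬w))
Before ok := ok → ok: ¬((¬v) ∧ (¬w))
Before t := (¬t) ∨ t: ¬((¬v) ∧ (¬w))
Answer: WP = ¬((¬v) ∧ (¬w))


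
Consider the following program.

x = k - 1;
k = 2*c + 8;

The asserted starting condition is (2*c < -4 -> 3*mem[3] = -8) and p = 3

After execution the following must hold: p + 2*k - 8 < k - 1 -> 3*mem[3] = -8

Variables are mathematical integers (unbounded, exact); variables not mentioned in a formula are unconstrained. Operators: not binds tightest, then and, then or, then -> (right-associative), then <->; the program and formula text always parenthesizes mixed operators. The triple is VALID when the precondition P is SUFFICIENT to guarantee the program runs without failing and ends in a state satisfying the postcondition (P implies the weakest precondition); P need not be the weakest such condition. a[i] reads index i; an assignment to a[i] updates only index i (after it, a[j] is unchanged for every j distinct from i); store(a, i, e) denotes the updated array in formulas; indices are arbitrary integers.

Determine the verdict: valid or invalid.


Working backward. After the program, the postcondition p + 2*k - 8 < k - 1 -> 3*mem[3] = -8 must hold; in canonical form it is k + p < 7 -> 3*mem[3] = -8.
Before k := 2*c + 8: 2*c + p < -1 -> 3*mem[3] = -8
Before x := k - 1: 2*c + p < -1 -> 3*mem[3] = -8
The weakest precondition is 2*c + p < -1 -> 3*mem[3] = -8.
Check whether (2*c < -4 -> 3*mem[3] = -8) and p = 3 implies it.
Every state satisfying the precondition satisfies the weakest precondition: the implication holds.
Answer: valid


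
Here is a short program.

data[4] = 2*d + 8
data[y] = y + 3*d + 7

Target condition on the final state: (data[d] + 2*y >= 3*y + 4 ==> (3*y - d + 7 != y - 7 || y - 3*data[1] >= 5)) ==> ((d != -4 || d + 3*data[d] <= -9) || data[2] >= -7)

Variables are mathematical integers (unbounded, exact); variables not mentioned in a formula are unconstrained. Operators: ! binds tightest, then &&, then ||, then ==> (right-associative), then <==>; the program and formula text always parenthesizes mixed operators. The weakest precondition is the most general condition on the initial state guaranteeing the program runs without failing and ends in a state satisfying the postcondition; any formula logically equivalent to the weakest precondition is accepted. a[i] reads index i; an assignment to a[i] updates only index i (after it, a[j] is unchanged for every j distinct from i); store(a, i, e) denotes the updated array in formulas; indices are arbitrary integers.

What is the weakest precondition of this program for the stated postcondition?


Working backward. After the program, the postcondition (data[d] + 2*y >= 3*y + 4 ==> (3*y - d + 7 != y - 7 || y - 3*data[1] >= 5)) ==> ((d != -4 || d + 3*data[d] <= -9) || data[2] >= -7) must hold; in canonical form it is (data[d] >= y + 4 ==> (2*y != d - 14 || y >= 3*data[1] + 5)) ==> (d != -4 || 3*data[d] + d <= -9 || data[2] >= -7).
Before data[y] := y + 3*d + 7: (store(data, y, 3*d + y + 7)[d] >= y + 4 ==> (2*y != d - 14 || y >= 3*store(data, y, 3*d + y + 7)[1] + 5)) ==> (d != -4 || 3*store(data, y, 3*d + y + 7)[d] + d <= -9 || store(data, y, 3*d + y + 7)[2] >= -7)
Before data[4] := 2*d + 8: (store(store(data, 4, 2*d + 8), y, 3*d + y + 7)[d] >= y + 4 ==> (2*y != d - 14 || y >= 3*store(store(data, 4, 2*d + 8), y, 3*d + y + 7)[1] + 5)) ==> (d != -4 || 3*store(store(data, 4, 2*d + 8), y, 3*d + y + 7)[d] + d <= -9 || store(store(data, 4, 2*d + 8), y, 3*d + y + 7)[2] >= -7)
Answer: WP = (store(store(data, 4, 2*d + 8), y, 3*d + y + 7)[d] >= y + 4 ==> (2*y != d - 14 || y >= 3*store(store(data, 4, 2*d + 8), y, 3*d + y + 7)[1] + 5)) ==> (d != -4 || 3*store(store(data, 4, 2*d + 8), y, 3*d + y + 7)[d] + d <= -9 || store(store(data, 4, 2*d + 8), y, 3*d + y + 7)[2] >= -7)


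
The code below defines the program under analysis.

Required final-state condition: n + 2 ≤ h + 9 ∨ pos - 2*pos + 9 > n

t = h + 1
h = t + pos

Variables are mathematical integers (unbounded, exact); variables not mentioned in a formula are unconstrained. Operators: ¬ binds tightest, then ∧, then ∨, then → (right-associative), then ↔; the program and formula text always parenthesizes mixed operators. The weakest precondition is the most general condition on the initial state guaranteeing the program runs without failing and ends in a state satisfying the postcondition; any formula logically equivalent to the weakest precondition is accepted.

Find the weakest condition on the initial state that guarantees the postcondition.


Working backward. After the program, the postcondition n + 2 ≤ h + 9 ∨ pos - 2*pos + 9 > n must hold; in canonical form it is n ≤ h + 7 ∨ n + pos < 9.
Before h := t + pos: n ≤ pos + t + 7 ∨ n + pos < 9
Before t := h + 1: n ≤ h + pos + 8 ∨ n + pos < 9
Answer: WP = n ≤ h + pos + 8 ∨ n + pos < 9


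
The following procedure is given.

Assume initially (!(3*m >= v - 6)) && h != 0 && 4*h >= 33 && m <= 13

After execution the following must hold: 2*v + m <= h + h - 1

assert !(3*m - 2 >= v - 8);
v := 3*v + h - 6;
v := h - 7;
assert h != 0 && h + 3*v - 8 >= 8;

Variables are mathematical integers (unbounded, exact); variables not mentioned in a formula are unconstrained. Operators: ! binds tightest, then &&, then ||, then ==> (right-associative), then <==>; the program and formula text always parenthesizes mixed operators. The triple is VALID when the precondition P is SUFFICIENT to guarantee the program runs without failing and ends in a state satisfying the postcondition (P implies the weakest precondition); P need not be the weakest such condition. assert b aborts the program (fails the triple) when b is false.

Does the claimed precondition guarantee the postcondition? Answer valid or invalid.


Working backward. After the program, the postcondition 2*v + m <= h + h - 1 must hold; in canonical form it is m + 2*v <= 2*h - 1.
Before assert h != 0 && h + 3*v - 8 >= 8: h != 0 && h + 3*v >= 16 && m + 2*v <= 2*h - 1
Before v := h - 7: h != 0 && 4*h >= 37 && m <= 13
Before v := 3*v + h - 6: h != 0 && 4*h >= 37 && m <= 13
Before assert !(3*m - 2 >= v - 8): (!(3*m >= v - 6)) && h != 0 && 4*h >= 37 && m <= 13
The weakest precondition is (!(3*m >= v - 6)) && h != 0 && 4*h >= 37 && m <= 13.
Check whether (!(3*m >= v - 6)) && h != 0 && 4*h >= 33 && m <= 13 implies it.
Countermodel: at the initial state h = 9, m = 13, v = 46, the precondition holds but the weakest precondition fails.
Answer: invalid


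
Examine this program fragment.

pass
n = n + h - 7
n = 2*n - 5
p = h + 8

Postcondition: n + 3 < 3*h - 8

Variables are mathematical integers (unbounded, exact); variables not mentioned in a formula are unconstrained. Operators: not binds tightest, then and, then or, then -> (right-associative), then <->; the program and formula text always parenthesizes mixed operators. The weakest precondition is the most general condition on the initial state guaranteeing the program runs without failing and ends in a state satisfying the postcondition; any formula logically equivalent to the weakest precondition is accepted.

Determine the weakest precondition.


Working backward. After the program, the postcondition n + 3 < 3*h - 8 must hold; in canonical form it is n < 3*h - 11.
Before p := h + 8: n < 3*h - 11
Before n := 2*n - 5: 2*n < 3*h - 6
Before n := n + h - 7: 2*n < h + 8
Before skip: 2*n < h + 8
Answer: WP = 2*n < h + 8


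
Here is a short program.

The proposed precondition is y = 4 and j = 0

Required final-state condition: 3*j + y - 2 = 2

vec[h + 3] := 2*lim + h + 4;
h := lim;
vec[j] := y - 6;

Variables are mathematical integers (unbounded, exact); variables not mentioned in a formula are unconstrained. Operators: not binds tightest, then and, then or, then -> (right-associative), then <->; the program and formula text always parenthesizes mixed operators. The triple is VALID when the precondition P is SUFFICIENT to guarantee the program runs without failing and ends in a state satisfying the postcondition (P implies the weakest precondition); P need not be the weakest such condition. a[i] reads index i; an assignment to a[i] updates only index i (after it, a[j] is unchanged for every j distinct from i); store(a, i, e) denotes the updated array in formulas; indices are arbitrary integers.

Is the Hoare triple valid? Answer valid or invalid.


Working backward. After the program, the postcondition 3*j + y - 2 = 2 must hold; in canonical form it is 3*j + y = 4.
Before vec[j] := y - 6: 3*j + y = 4
Before h := lim: 3*j + y = 4
Before vec[h + 3] := 2*lim + h + 4: 3*j + y = 4
The weakest precondition is 3*j + y = 4.
Check whether y = 4 and j = 0 implies it.
Every state satisfying the precondition satisfies the weakest precondition: the implication holds.
Answer: valid


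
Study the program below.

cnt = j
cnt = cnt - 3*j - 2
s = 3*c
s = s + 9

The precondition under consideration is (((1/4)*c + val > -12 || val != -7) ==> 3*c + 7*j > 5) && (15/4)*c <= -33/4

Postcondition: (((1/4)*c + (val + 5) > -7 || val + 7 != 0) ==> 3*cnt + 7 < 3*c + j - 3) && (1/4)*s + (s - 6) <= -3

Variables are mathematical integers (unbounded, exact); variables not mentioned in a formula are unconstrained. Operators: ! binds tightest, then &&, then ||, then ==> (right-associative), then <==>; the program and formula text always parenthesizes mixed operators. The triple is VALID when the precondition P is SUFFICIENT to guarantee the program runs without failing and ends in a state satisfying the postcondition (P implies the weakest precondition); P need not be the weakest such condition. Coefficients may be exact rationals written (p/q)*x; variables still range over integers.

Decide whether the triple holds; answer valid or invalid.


Working backward. After the program, the postcondition (((1/4)*c + (val + 5) > -7 || val + 7 != 0) ==> 3*cnt + 7 < 3*c + j - 3) && (1/4)*s + (s - 6) <= -3 must hold; in canonical form it is (((1/4)*c + val > -12 || val != -7) ==> 3*cnt < 3*c + j - 10) && (5/4)*s <= 3.
Before s := s + 9: (((1/4)*c + val > -12 || val != -7) ==> 3*cnt < 3*c + j - 10) && (5/4)*s <= -33/4
Before s := 3*c: (((1/4)*c + val > -12 || val != -7) ==> 3*cnt < 3*c + j - 10) && (15/4)*c <= -33/4
Before cnt := cnt - 3*j - 2: (((1/4)*c + val > -12 || val != -7) ==> 3*cnt < 3*c + 10*j - 4) && (15/4)*c <= -33/4
Before cnt := j: (((1/4)*c + val > -12 || val != -7) ==> 3*c + 7*j > 4) && (15/4)*c <= -33/4
The weakest precondition is (((1/4)*c + val > -12 || val != -7) ==> 3*c + 7*j > 4) && (15/4)*c <= -33/4.
Check whether (((1/4)*c + val > -12 || val != -7) ==> 3*c + 7*j > 5) && (15/4)*c <= -33/4 implies it.
Every state satisfying the precondition satisfies the weakest precondition: the implication holds.
Answer: valid


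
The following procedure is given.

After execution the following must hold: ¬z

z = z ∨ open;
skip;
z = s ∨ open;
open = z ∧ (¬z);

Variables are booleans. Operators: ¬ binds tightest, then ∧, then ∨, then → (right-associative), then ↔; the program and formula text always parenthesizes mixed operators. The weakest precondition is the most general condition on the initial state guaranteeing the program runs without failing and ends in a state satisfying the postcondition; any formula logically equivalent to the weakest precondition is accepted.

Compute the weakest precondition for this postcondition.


Working backward. After the program, ¬z must hold.
Before open := z ∧ (¬z): ¬z
Before z := s ∨ open: ¬(s ∨ open)
Before skip: ¬(s ∨ open)
Before z := z ∨ open: ¬(s ∨ open)
Answer: WP = ¬(s ∨ open)


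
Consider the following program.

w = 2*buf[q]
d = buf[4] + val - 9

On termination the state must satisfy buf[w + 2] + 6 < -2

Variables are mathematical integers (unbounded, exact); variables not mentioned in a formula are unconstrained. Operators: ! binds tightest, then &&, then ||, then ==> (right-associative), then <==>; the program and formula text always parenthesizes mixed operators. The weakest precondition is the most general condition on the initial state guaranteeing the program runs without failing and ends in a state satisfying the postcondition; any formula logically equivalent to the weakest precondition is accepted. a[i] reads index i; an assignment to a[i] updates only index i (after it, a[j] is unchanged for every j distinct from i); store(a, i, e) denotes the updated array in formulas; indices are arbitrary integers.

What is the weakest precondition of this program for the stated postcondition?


Working backward. After the program, the postcondition buf[w + 2] + 6 < -2 must hold; in canonical form it is buf[w + 2] < -8.
Before d := buf[4] + val - 9: buf[w + 2] < -8
Before w := 2*buf[q]: buf[2*buf[q] + 2] < -8
Answer: WP = buf[2*buf[q] + 2] < -8


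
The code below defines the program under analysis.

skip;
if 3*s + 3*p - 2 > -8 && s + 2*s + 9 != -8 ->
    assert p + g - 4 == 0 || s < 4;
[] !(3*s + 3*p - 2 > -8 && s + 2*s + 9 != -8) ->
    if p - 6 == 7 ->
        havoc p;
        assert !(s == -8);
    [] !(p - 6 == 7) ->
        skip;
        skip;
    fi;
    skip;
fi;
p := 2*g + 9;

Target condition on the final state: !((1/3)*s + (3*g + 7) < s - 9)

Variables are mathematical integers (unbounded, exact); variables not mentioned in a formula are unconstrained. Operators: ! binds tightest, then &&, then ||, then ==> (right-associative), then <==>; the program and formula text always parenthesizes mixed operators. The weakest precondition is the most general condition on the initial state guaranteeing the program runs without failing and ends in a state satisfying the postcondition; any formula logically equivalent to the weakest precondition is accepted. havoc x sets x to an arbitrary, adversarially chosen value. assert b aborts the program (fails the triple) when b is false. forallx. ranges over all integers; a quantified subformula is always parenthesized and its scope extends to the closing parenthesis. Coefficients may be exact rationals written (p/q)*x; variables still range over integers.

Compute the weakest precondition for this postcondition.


Working backward. After the program, the postcondition !((1/3)*s + (3*g + 7) < s - 9) must hold; in canonical form it is !(3*g < (2/3)*s - 16).
Before p := 2*g + 9: !(3*g < (2/3)*s - 16)
Then branch requires (g + p == 4 || s < 4) && (!(3*g < (2/3)*s - 16)); else branch requires (p == 13 ==> ((!(s == -8)) && (!(3*g < (2/3)*s - 16)))) && ((!(p == 13)) ==> (!(3*g < (2/3)*s - 16))).
Before the if: ((3*p + 3*s > -6 && 3*s != -17) ==> ((g + p == 4 || s < 4) && (!(3*g < (2/3)*s - 16)))) && ((!(3*p + 3*s > -6 && 3*s != -17)) ==> ((p == 13 ==> ((!(s == -8)) && (!(3*g < (2/3)*s - 16)))) && ((!(p == 13)) ==> (!(3*g < (2/3)*s - 16)))))
Before skip: ((3*p + 3*s > -6 && 3*s != -17) ==> ((g + p == 4 || s < 4) && (!(3*g < (2/3)*s - 16)))) && ((!(3*p + 3*s > -6 && 3*s != -17)) ==> ((p == 13 ==> ((!(s == -8)) && (!(3*g < (2/3)*s - 16)))) && ((!(p == 13)) ==> (!(3*g < (2/3)*s - 16)))))
Answer: WP = ((3*p + 3*s > -6 && 3*s != -17) ==> ((g + p == 4 || s < 4) && (!(3*g < (2/3)*s - 16)))) && ((!(3*p + 3*s > -6 && 3*s != -17)) ==> ((p == 13 ==> ((!(s == -8)) && (!(3*g < (2/3)*s - 16)))) && ((!(p == 13)) ==> (!(3*g < (2/3)*s - 16)))))
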